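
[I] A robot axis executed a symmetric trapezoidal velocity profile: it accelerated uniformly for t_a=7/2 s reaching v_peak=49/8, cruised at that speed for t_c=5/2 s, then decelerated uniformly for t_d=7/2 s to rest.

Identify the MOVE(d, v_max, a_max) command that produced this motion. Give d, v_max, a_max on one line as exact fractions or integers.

a_max = (49/8)/(7/2) = 7/4
d_a = ½·49/8·7/2 = 343/32; d_c = 49/8·5/2 = 245/16
d = 2·343/32 + 245/16 = 147/4
t_c = 5/2 > 0 → v_max = v_peak = 49/8

d=147/4 v_max=49/8 a_max=7/4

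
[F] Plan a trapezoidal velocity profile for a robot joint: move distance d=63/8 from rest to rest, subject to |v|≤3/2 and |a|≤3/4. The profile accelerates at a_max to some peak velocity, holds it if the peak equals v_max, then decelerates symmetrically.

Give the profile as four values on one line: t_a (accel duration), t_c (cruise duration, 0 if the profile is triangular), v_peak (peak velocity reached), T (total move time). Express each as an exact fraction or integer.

t_a=2 t_c=13/4 v_peak=3/2 T=29/4

vₘ²/aₘ = (3/2)²/(3/4) = 3
63/8 ≥ 3 so v_max reached
t_a = (3/2)/(3/4) = 2; v_peak = 3/2
d_cruise = 63/8 − 3 = 39/8; t_c = (39/8)/(3/2) = 13/4
T = 2·2 + 13/4 = 29/4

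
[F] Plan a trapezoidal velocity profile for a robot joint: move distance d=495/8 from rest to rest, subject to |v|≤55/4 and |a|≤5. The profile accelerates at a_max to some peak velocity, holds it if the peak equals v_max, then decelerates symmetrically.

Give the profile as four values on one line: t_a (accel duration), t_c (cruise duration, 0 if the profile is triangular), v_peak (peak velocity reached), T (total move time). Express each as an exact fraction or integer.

(v_max)²/a_max = (55/4)²/5 = 605/16
495/8 ≥ 605/16 → trapezoidal
t_a = (55/4)/5 = 11/4; v_peak = 55/4
d_cruise = 495/8 − 605/16 = 385/16; t_c = (385/16)/(55/4) = 7/4
T = 2·11/4 + 7/4 = 29/4

t_a=11/4 t_c=7/4 v_peak=55/4 T=29/4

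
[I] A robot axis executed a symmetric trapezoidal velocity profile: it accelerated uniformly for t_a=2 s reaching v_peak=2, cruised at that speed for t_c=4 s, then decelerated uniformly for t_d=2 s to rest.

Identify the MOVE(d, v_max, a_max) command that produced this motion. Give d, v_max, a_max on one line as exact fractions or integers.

a_max = 2/2 = 1
d_a = ½·2·2 = 2; d_c = 2·4 = 8
d = 2·2 + 8 = 12
t_c = 4 > 0 → v_max = v_peak = 2

d=12 v_max=2 a_max=1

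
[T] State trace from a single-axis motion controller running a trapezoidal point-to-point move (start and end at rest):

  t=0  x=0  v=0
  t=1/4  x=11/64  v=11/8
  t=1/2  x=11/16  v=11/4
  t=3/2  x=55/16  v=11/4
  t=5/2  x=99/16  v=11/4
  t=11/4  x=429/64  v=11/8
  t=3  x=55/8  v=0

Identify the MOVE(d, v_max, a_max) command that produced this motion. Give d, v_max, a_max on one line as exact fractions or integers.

d=55/8 v_max=11/4 a_max=11/2

final state: t=3, x=55/8, v=0 → d = 55/8
a_max = (11/8−0)/(1/4−0) = 11/2
max v = 11/4 over t∈[1/2,5/2] → v_max = 11/4
check: 11/4·(1/2+2) = 55/8 ✓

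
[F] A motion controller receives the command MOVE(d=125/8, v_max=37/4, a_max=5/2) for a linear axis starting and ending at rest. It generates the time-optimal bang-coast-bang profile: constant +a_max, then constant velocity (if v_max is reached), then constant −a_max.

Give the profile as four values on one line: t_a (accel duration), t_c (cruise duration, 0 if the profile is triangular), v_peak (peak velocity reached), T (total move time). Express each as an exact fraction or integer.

(v_max)²/a_max = (37/4)²/(5/2) = 1369/40
125/8 < 1369/40 so t_c = 0
v_peak = √(125/8·5/2) = √(625/16) = 25/4
t_a = (25/4)/(5/2) = 5/2; t_c = 0
T = 2·5/2 = 5

t_a=5/2 t_c=0 v_peak=25/4 T=5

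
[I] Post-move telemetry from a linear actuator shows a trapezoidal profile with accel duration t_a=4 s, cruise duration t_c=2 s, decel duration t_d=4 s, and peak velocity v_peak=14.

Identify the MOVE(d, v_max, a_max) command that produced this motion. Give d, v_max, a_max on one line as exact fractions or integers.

d=84 v_max=14 a_max=7/2

a_max = 14/4 = 7/2
d_a = ½·14·4 = 28; d_c = 14·2 = 28
d = 2·28 + 28 = 84
t_c = 2 > 0 ⇒ limit active, v_max = 14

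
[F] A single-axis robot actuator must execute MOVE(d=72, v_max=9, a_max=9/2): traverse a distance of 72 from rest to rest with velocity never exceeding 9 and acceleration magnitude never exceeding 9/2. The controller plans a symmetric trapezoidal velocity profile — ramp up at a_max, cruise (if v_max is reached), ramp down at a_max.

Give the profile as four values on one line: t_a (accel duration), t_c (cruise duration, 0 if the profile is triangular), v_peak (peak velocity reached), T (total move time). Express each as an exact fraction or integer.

(v_max)²/a_max = 9²/(9/2) = 18
72 ≥ 18 so v_max reached
t_a = 9/(9/2) = 2; v_peak = 9
d_cruise = 72 − 18 = 54; t_c = 54/9 = 6
T = 2·2 + 6 = 10

t_a=2 t_c=6 v_peak=9 T=10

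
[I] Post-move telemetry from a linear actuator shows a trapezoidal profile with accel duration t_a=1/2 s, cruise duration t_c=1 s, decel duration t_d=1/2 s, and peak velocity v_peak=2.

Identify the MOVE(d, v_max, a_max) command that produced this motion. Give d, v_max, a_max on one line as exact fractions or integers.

a_max = 2/(1/2) = 4
d_a = ½·2·1/2 = 1/2; d_c = 2·1 = 2
d = 2·1/2 + 2 = 3
t_c = 1 > 0 so v_max = 2

d=3 v_max=2 a_max=4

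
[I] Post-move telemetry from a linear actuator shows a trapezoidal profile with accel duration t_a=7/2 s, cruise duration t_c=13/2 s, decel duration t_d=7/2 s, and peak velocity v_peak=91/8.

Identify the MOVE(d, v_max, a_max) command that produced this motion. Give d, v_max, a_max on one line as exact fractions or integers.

d=455/4 v_max=91/8 a_max=13/4

a_max = (91/8)/(7/2) = 13/4
d_a = ½·91/8·7/2 = 637/32; d_c = 91/8·13/2 = 1183/16
d = 2·637/32 + 1183/16 = 455/4
t_c = 13/2 > 0 so v_max = 91/8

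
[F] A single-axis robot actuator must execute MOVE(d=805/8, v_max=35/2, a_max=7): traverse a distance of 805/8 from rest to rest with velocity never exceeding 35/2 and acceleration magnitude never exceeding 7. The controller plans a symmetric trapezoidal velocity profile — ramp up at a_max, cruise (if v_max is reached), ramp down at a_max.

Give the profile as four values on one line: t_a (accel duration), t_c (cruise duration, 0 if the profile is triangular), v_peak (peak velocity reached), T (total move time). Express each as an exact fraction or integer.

t_a=5/2 t_c=13/4 v_peak=35/2 T=33/4

v_max²/a_max = (35/2)²/7 = 175/4
805/8 ≥ 175/4 → trapezoidal
t_a = (35/2)/7 = 5/2; v_peak = 35/2
d_cruise = 805/8 − 175/4 = 455/8; t_c = (455/8)/(35/2) = 13/4
T = 2·5/2 + 13/4 = 33/4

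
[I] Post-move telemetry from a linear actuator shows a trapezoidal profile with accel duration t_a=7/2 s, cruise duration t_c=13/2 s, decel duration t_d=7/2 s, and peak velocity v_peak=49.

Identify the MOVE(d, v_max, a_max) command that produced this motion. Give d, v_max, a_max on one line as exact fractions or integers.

d=490 v_max=49 a_max=14

a_max = 49/(7/2) = 14
d_a = ½·49·7/2 = 343/4; d_c = 49·13/2 = 637/2
d = 2·343/4 + 637/2 = 490
t_c = 13/2 > 0 so v_max = 49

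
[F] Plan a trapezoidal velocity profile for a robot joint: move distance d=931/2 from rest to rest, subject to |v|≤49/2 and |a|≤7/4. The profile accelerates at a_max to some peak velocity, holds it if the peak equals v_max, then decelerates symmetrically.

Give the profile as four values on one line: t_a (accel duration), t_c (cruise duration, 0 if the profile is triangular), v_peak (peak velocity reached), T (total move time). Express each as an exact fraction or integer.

t_a=14 t_c=5 v_peak=49/2 T=33

v_max²/a_max = (49/2)²/(7/4) = 343
931/2 ≥ 343 → trapezoidal
t_a = (49/2)/(7/4) = 14; v_peak = 49/2
d_cruise = 931/2 − 343 = 245/2; t_c = (245/2)/(49/2) = 5
T = 2·14 + 5 = 33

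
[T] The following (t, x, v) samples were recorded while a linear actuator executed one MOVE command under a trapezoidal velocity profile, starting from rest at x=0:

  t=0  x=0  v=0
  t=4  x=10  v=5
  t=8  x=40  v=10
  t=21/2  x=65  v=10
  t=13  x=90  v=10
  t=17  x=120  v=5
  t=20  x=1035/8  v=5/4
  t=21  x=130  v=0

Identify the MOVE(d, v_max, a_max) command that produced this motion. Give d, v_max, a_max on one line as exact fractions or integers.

d=130 v_max=10 a_max=5/4

final state: t=21, x=130, v=0 → d = 130
a_max = (5−0)/(4−0) = 5/4
max v = 10 over t∈[8,13] → v_max = 10
check: 10·(8+5) = 130 ✓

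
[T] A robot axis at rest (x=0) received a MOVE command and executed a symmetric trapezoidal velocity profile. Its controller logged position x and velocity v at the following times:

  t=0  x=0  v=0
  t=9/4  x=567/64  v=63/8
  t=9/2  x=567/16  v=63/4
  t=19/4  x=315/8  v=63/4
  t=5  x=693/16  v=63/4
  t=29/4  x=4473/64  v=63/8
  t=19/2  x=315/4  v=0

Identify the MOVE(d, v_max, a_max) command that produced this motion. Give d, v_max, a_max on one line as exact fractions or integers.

final state: t=19/2, x=315/4, v=0 → d = 315/4
a_max = (63/8−0)/(9/4−0) = 7/2
max v = 63/4 over t∈[9/2,5] → v_max = 63/4
check: 63/4·(9/2+1/2) = 315/4 ✓

d=315/4 v_max=63/4 a_max=7/2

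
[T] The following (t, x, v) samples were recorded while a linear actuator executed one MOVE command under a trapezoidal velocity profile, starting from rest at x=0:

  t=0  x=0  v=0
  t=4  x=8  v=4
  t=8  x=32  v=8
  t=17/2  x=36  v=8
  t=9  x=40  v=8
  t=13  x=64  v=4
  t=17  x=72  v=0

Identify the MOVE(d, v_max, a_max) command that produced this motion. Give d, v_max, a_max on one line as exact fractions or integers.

final state: t=17, x=72, v=0 → d = 72
a_max = (4−0)/(4−0) = 1
max v = 8 over t∈[8,9] → v_max = 8
check: 8·(8+1) = 72 ✓

d=72 v_max=8 a_max=1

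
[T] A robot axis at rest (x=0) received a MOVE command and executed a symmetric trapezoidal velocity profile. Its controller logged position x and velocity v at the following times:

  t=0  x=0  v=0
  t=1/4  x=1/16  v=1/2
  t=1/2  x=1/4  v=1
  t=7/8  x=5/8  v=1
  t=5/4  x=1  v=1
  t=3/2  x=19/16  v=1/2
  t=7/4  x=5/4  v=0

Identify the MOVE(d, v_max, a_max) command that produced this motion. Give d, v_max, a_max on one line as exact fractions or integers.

d=5/4 v_max=1 a_max=2

final state: t=7/4, x=5/4, v=0 → d = 5/4
a_max = (1/2−0)/(1/4−0) = 2
max v = 1 over t∈[1/2,5/4] → v_max = 1
check: 1·(1/2+3/4) = 5/4 ✓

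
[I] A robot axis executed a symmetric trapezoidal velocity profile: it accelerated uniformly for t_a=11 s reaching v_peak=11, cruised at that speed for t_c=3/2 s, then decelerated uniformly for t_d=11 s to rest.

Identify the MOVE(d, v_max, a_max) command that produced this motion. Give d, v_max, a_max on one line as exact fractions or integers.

a_max = 11/11 = 1
d_a = ½·11·11 = 121/2; d_c = 11·3/2 = 33/2
d = 2·121/2 + 33/2 = 275/2
t_c = 3/2 > 0 → v_max = v_peak = 11

d=275/2 v_max=11 a_max=1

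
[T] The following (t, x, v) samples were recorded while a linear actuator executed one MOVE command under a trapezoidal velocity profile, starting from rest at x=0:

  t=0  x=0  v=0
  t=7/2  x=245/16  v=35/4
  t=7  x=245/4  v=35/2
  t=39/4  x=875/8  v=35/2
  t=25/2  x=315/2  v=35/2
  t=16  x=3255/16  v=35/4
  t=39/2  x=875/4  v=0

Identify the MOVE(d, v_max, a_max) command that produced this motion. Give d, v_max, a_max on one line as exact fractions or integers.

final state: t=39/2, x=875/4, v=0 → d = 875/4
a_max = (35/4−0)/(7/2−0) = 5/2
max v = 35/2 over t∈[7,25/2] → v_max = 35/2
check: 35/2·(7+11/2) = 875/4 ✓

d=875/4 v_max=35/2 a_max=5/2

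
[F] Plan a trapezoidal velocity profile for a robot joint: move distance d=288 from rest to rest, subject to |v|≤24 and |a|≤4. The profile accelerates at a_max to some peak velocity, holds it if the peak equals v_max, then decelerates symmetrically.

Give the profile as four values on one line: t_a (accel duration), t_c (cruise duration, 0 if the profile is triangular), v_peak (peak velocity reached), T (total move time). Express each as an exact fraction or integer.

t_a=6 t_c=6 v_peak=24 T=18

vₘ²/aₘ = 24²/4 = 144
288 ≥ 144 so v_max reached
t_a = 24/4 = 6; v_peak = 24
d_cruise = 288 − 144 = 144; t_c = 144/24 = 6
T = 2·6 + 6 = 18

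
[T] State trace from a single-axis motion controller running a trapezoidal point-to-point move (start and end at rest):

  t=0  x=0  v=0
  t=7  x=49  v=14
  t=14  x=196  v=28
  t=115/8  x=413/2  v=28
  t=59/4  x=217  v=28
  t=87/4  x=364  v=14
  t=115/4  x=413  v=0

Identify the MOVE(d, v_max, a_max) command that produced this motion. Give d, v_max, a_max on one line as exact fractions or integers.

final state: t=115/4, x=413, v=0 → d = 413
a_max = (14−0)/(7−0) = 2
max v = 28 over t∈[14,59/4] → v_max = 28
check: 28·(14+3/4) = 413 ✓

d=413 v_max=28 a_max=2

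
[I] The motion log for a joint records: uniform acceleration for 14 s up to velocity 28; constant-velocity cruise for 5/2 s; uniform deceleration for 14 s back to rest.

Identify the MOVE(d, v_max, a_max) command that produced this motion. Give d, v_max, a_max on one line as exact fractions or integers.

a_max = 28/14 = 2
d_a = ½·28·14 = 196; d_c = 28·5/2 = 70
d = 2·196 + 70 = 462
t_c = 5/2 > 0 so v_max = 28

d=462 v_max=28 a_max=2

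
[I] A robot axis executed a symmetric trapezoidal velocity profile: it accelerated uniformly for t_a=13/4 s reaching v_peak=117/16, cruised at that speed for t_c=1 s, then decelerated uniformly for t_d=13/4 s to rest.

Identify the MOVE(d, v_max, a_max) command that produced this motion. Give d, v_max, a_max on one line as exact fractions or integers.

d=1989/64 v_max=117/16 a_max=9/4

a_max = (117/16)/(13/4) = 9/4
d_a = ½·117/16·13/4 = 1521/128; d_c = 117/16·1 = 117/16
d = 2·1521/128 + 117/16 = 1989/64
t_c = 1 > 0 so v_max = 117/16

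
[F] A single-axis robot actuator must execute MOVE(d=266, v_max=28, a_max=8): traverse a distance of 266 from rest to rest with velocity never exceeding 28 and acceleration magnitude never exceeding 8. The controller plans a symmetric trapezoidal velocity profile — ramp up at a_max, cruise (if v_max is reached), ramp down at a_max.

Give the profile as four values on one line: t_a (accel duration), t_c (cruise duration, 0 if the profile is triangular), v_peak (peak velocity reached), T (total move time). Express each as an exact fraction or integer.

t_a=7/2 t_c=6 v_peak=28 T=13

(v_max)²/a_max = 28²/8 = 98
266 ≥ 98 so v_max reached
t_a = 28/8 = 7/2; v_peak = 28
d_cruise = 266 − 98 = 168; t_c = 168/28 = 6
T = 2·7/2 + 6 = 13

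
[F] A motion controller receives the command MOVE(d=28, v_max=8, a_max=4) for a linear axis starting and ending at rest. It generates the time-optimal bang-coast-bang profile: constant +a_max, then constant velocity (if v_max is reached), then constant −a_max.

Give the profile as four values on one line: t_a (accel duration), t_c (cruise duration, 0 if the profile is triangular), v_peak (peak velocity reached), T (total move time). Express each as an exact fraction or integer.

t_a=2 t_c=3/2 v_peak=8 T=11/2

vₘ²/aₘ = 8²/4 = 16
28 ≥ 16 ⇒ cruise phase
t_a = 8/4 = 2; v_peak = 8
d_cruise = 28 − 16 = 12; t_c = 12/8 = 3/2
T = 2·2 + 3/2 = 11/2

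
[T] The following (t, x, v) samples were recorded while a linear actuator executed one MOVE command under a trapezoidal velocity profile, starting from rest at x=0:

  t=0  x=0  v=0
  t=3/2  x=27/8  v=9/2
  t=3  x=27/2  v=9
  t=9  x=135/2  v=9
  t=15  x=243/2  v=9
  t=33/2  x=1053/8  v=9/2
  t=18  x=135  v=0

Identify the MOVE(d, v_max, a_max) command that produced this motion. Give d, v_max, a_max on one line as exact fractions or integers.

d=135 v_max=9 a_max=3

final state: t=18, x=135, v=0 → d = 135
a_max = (9/2−0)/(3/2−0) = 3
max v = 9 over t∈[3,15] → v_max = 9
check: 9·(3+12) = 135 ✓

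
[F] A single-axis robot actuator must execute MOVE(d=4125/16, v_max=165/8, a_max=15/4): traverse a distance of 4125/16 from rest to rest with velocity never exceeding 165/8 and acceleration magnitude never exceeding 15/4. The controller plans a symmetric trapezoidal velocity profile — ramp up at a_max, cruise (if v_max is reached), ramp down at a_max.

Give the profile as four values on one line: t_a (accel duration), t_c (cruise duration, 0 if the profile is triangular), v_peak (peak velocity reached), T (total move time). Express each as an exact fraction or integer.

v_max²/a_max = (165/8)²/(15/4) = 1815/16
4125/16 ≥ 1815/16 so v_max reached
t_a = (165/8)/(15/4) = 11/2; v_peak = 165/8
d_cruise = 4125/16 − 1815/16 = 1155/8; t_c = (1155/8)/(165/8) = 7
T = 2·11/2 + 7 = 18

t_a=11/2 t_c=7 v_peak=165/8 T=18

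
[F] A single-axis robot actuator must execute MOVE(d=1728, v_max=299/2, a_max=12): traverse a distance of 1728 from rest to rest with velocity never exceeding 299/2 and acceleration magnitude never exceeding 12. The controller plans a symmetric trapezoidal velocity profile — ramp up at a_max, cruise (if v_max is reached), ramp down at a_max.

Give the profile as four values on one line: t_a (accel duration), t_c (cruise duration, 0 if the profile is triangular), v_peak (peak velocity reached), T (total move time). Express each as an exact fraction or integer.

t_a=12 t_c=0 v_peak=144 T=24

v_max²/a_max = (299/2)²/12 = 89401/48
1728 < 89401/48 → triangular
v_peak = √(1728·12) = √20736 = 144
t_a = 144/12 = 12; t_c = 0
T = 2·12 = 24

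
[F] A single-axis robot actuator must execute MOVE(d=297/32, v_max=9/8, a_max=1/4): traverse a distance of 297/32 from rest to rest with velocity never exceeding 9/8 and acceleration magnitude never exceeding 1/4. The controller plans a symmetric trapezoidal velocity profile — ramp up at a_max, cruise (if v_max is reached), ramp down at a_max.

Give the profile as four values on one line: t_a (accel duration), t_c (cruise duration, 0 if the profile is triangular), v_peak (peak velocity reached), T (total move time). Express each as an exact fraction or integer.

vₘ²/aₘ = (9/8)²/(1/4) = 81/16
297/32 ≥ 81/16 ⇒ cruise phase
t_a = (9/8)/(1/4) = 9/2; v_peak = 9/8
d_cruise = 297/32 − 81/16 = 135/32; t_c = (135/32)/(9/8) = 15/4
T = 2·9/2 + 15/4 = 51/4

t_a=9/2 t_c=15/4 v_peak=9/8 T=51/4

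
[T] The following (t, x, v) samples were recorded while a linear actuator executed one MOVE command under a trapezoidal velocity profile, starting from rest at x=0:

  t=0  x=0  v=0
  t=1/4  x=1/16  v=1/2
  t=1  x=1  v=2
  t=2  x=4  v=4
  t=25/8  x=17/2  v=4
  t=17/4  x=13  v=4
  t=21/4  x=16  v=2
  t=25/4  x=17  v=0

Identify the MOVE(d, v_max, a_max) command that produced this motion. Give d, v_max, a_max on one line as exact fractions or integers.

d=17 v_max=4 a_max=2

final state: t=25/4, x=17, v=0 → d = 17
a_max = (1/2−0)/(1/4−0) = 2
max v = 4 over t∈[2,17/4] → v_max = 4
check: 4·(2+9/4) = 17 ✓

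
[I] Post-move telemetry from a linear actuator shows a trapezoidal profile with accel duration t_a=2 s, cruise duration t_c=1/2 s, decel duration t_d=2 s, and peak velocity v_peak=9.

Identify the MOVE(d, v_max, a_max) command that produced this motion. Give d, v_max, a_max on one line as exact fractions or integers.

a_max = 9/2
d_a = ½·9·2 = 9; d_c = 9·1/2 = 9/2
d = 2·9 + 9/2 = 45/2
t_c = 1/2 > 0 → v_max = v_peak = 9

d=45/2 v_max=9 a_max=9/2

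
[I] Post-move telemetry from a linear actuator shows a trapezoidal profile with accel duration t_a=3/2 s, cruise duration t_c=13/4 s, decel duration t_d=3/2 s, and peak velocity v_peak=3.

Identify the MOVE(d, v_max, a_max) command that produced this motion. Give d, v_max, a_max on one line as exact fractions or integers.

d=57/4 v_max=3 a_max=2

a_max = 3/(3/2) = 2
d_a = ½·3·3/2 = 9/4; d_c = 3·13/4 = 39/4
d = 2·9/4 + 39/4 = 57/4
t_c = 13/4 > 0 ⇒ limit active, v_max = 3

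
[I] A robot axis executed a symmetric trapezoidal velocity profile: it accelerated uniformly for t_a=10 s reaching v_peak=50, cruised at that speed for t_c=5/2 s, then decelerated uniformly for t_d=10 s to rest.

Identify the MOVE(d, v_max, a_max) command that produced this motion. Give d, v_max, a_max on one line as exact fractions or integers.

a_max = 50/10 = 5
d_a = ½·50·10 = 250; d_c = 50·5/2 = 125
d = 2·250 + 125 = 625
t_c = 5/2 > 0 ⇒ limit active, v_max = 50

d=625 v_max=50 a_max=5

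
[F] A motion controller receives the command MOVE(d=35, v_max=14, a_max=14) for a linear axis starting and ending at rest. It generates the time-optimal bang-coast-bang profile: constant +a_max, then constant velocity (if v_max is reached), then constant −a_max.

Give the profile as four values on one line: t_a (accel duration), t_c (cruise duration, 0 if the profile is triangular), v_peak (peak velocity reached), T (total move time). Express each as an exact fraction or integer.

v_max²/a_max = 14²/14 = 14
35 ≥ 14 so v_max reached
t_a = 14/14 = 1; v_peak = 14
d_cruise = 35 − 14 = 21; t_c = 21/14 = 3/2
T = 2·1 + 3/2 = 7/2

t_a=1 t_c=3/2 v_peak=14 T=7/2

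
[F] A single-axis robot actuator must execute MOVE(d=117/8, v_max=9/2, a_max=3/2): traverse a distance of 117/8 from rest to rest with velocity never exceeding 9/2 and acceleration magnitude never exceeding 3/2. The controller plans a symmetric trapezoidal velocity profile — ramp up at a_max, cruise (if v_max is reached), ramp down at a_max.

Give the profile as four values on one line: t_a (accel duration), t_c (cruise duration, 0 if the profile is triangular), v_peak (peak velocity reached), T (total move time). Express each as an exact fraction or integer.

t_a=3 t_c=1/4 v_peak=9/2 T=25/4

v_max²/a_max = (9/2)²/(3/2) = 27/2
117/8 ≥ 27/2 ⇒ cruise phase
t_a = (9/2)/(3/2) = 3; v_peak = 9/2
d_cruise = 117/8 − 27/2 = 9/8; t_c = (9/8)/(9/2) = 1/4
T = 2·3 + 1/4 = 25/4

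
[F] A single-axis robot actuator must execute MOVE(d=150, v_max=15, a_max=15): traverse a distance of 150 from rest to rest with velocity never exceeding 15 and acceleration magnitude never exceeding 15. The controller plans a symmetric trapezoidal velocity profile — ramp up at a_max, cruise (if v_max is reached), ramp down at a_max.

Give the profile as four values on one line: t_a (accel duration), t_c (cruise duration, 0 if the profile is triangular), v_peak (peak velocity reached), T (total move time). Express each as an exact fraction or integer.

vₘ²/aₘ = 15²/15 = 15
150 ≥ 15 so v_max reached
t_a = 15/15 = 1; v_peak = 15
d_cruise = 150 − 15 = 135; t_c = 135/15 = 9
T = 2·1 + 9 = 11

t_a=1 t_c=9 v_peak=15 T=11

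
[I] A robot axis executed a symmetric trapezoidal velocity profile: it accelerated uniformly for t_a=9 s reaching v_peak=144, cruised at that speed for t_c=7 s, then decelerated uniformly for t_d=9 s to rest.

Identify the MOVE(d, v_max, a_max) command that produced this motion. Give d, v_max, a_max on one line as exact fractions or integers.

a_max = 144/9 = 16
d_a = ½·144·9 = 648; d_c = 144·7 = 1008
d = 2·648 + 1008 = 2304
t_c = 7 > 0 ⇒ limit active, v_max = 144

d=2304 v_max=144 a_max=16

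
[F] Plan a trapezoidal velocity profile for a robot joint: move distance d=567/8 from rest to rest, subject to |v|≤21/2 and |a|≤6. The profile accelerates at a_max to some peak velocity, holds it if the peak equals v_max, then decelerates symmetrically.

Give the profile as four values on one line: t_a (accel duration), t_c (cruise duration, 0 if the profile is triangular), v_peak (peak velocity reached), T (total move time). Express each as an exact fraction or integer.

v_max²/a_max = (21/2)²/6 = 147/8
567/8 ≥ 147/8 so v_max reached
t_a = (21/2)/6 = 7/4; v_peak = 21/2
d_cruise = 567/8 − 147/8 = 105/2; t_c = (105/2)/(21/2) = 5
T = 2·7/4 + 5 = 17/2

t_a=7/4 t_c=5 v_peak=21/2 T=17/2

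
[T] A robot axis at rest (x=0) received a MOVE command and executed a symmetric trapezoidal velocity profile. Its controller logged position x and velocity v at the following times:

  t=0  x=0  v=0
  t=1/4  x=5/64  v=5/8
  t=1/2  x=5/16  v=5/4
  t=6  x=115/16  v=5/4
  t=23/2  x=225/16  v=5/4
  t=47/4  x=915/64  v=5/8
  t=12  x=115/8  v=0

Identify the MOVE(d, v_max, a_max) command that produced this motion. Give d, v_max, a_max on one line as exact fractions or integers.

d=115/8 v_max=5/4 a_max=5/2

final state: t=12, x=115/8, v=0 → d = 115/8
a_max = (5/8−0)/(1/4−0) = 5/2
max v = 5/4 over t∈[1/2,23/2] → v_max = 5/4
check: 5/4·(1/2+11) = 115/8 ✓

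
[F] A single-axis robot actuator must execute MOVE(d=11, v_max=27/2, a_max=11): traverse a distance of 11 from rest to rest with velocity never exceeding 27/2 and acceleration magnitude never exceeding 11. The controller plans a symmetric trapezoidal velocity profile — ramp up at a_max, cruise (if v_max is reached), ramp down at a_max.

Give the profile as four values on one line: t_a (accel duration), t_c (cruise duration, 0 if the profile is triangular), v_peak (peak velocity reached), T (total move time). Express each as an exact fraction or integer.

t_a=1 t_c=0 v_peak=11 T=2

vₘ²/aₘ = (27/2)²/11 = 729/44
11 < 729/44 so t_c = 0
v_peak = √(11·11) = √121 = 11
t_a = 11/11 = 1; t_c = 0
T = 2·1 = 2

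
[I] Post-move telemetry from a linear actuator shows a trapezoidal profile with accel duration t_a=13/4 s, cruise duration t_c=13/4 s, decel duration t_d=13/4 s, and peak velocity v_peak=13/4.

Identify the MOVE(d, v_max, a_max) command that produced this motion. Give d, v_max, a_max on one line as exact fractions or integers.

d=169/8 v_max=13/4 a_max=1

a_max = (13/4)/(13/4) = 1
d_a = ½·13/4·13/4 = 169/32; d_c = 13/4·13/4 = 169/16
d = 2·169/32 + 169/16 = 169/8
t_c = 13/4 > 0 so v_max = 13/4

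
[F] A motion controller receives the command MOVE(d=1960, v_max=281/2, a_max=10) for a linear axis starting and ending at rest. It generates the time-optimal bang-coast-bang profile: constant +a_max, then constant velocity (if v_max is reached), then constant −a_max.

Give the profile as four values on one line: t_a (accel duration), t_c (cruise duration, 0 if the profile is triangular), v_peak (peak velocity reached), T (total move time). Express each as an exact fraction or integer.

(v_max)²/a_max = (281/2)²/10 = 78961/40
1960 < 78961/40 so t_c = 0
v_peak = √(1960·10) = √19600 = 140
t_a = 140/10 = 14; t_c = 0
T = 2·14 = 28

t_a=14 t_c=0 v_peak=140 T=28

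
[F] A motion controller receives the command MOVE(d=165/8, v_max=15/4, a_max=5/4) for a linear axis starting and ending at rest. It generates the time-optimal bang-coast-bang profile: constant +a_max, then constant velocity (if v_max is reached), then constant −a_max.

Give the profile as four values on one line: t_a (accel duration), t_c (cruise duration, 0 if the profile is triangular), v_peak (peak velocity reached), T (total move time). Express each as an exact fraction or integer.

vₘ²/aₘ = (15/4)²/(5/4) = 45/4
165/8 ≥ 45/4 → trapezoidal
t_a = (15/4)/(5/4) = 3; v_peak = 15/4
d_cruise = 165/8 − 45/4 = 75/8; t_c = (75/8)/(15/4) = 5/2
T = 2·3 + 5/2 = 17/2

t_a=3 t_c=5/2 v_peak=15/4 T=17/2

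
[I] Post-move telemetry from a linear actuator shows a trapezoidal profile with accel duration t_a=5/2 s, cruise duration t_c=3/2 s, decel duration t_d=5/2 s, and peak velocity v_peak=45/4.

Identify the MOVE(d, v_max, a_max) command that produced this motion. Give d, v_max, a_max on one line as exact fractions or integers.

d=45 v_max=45/4 a_max=9/2

a_max = (45/4)/(5/2) = 9/2
d_a = ½·45/4·5/2 = 225/16; d_c = 45/4·3/2 = 135/8
d = 2·225/16 + 135/8 = 45
t_c = 3/2 > 0 so v_max = 45/4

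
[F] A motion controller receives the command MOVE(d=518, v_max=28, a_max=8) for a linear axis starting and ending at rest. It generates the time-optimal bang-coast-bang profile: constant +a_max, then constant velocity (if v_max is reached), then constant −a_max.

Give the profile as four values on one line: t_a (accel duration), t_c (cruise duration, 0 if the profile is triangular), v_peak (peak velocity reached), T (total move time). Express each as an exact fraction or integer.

t_a=7/2 t_c=15 v_peak=28 T=22

vₘ²/aₘ = 28²/8 = 98
518 ≥ 98 so v_max reached
t_a = 28/8 = 7/2; v_peak = 28
d_cruise = 518 − 98 = 420; t_c = 420/28 = 15
T = 2·7/2 + 15 = 22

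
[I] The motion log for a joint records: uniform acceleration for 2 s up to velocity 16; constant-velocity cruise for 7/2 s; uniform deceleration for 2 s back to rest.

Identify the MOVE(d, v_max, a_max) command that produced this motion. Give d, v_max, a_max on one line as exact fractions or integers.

a_max = 16/2 = 8
d_a = ½·16·2 = 16; d_c = 16·7/2 = 56
d = 2·16 + 56 = 88
t_c = 7/2 > 0 → v_max = v_peak = 16

d=88 v_max=16 a_max=8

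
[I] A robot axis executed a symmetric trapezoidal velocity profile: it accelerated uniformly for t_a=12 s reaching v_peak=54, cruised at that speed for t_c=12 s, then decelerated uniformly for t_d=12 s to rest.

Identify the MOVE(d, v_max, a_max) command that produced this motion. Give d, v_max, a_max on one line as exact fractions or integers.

a_max = 54/12 = 9/2
d_a = ½·54·12 = 324; d_c = 54·12 = 648
d = 2·324 + 648 = 1296
t_c = 12 > 0 → v_max = v_peak = 54

d=1296 v_max=54 a_max=9/2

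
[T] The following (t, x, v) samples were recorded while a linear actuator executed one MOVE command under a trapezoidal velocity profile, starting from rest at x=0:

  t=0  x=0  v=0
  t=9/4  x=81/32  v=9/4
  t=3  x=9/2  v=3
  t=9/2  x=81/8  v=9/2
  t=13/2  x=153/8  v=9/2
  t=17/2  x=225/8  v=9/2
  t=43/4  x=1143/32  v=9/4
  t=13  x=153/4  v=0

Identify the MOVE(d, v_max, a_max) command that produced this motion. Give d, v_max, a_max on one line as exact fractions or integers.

final state: t=13, x=153/4, v=0 → d = 153/4
a_max = (9/4−0)/(9/4−0) = 1
max v = 9/2 over t∈[9/2,17/2] → v_max = 9/2
check: 9/2·(9/2+4) = 153/4 ✓

d=153/4 v_max=9/2 a_max=1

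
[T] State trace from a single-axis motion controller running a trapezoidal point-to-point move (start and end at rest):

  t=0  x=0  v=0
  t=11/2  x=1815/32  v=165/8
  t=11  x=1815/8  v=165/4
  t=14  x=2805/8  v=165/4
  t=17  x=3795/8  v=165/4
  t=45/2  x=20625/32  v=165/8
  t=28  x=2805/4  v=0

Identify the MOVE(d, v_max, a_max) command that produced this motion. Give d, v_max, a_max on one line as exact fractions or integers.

final state: t=28, x=2805/4, v=0 → d = 2805/4
a_max = (165/8−0)/(11/2−0) = 15/4
max v = 165/4 over t∈[11,17] → v_max = 165/4
check: 165/4·(11+6) = 2805/4 ✓

d=2805/4 v_max=165/4 a_max=15/4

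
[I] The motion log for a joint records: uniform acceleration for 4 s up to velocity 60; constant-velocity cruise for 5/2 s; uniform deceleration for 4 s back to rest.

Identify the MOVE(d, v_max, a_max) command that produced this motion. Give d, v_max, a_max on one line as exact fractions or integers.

d=390 v_max=60 a_max=15

a_max = 60/4 = 15
d_a = ½·60·4 = 120; d_c = 60·5/2 = 150
d = 2·120 + 150 = 390
t_c = 5/2 > 0 so v_max = 60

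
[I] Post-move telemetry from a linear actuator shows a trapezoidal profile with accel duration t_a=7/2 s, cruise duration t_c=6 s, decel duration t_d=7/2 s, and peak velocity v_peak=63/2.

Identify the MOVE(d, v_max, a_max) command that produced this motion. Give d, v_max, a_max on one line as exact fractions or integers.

d=1197/4 v_max=63/2 a_max=9

a_max = (63/2)/(7/2) = 9
d_a = ½·63/2·7/2 = 441/8; d_c = 63/2·6 = 189
d = 2·441/8 + 189 = 1197/4
t_c = 6 > 0 so v_max = 63/2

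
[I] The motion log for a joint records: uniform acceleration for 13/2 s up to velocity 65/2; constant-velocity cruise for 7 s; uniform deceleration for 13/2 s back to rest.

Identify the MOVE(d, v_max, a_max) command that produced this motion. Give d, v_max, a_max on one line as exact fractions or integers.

d=1755/4 v_max=65/2 a_max=5

a_max = (65/2)/(13/2) = 5
d_a = ½·65/2·13/2 = 845/8; d_c = 65/2·7 = 455/2
d = 2·845/8 + 455/2 = 1755/4
t_c = 7 > 0 so v_max = 65/2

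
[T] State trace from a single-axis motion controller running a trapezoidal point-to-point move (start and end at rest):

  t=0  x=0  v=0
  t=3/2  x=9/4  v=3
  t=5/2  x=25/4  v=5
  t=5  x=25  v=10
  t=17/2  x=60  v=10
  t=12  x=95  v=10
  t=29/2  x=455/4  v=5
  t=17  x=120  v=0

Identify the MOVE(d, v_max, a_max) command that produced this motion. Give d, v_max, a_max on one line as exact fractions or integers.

final state: t=17, x=120, v=0 → d = 120
a_max = (3−0)/(3/2−0) = 2
max v = 10 over t∈[5,12] → v_max = 10
check: 10·(5+7) = 120 ✓

d=120 v_max=10 a_max=2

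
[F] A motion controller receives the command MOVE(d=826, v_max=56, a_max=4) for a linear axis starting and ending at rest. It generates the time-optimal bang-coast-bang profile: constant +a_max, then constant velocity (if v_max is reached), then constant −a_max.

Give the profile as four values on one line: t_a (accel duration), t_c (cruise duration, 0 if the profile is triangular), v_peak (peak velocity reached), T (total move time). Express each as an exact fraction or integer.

t_a=14 t_c=3/4 v_peak=56 T=115/4

(v_max)²/a_max = 56²/4 = 784
826 ≥ 784 → trapezoidal
t_a = 56/4 = 14; v_peak = 56
d_cruise = 826 − 784 = 42; t_c = 42/56 = 3/4
T = 2·14 + 3/4 = 115/4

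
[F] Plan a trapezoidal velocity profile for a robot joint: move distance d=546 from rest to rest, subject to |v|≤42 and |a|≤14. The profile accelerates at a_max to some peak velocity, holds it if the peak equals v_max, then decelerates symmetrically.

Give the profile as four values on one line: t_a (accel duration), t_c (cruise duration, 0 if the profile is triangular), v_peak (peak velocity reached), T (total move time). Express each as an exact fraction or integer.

(v_max)²/a_max = 42²/14 = 126
546 ≥ 126 → trapezoidal
t_a = 42/14 = 3; v_peak = 42
d_cruise = 546 − 126 = 420; t_c = 420/42 = 10
T = 2·3 + 10 = 16

t_a=3 t_c=10 v_peak=42 T=16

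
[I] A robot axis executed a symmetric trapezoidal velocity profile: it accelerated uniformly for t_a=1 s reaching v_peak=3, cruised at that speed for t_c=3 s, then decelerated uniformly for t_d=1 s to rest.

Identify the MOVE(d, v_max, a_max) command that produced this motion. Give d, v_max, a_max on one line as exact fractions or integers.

d=12 v_max=3 a_max=3

a_max = 3/1 = 3
d_a = ½·3·1 = 3/2; d_c = 3·3 = 9
d = 2·3/2 + 9 = 12
t_c = 3 > 0 ⇒ limit active, v_max = 3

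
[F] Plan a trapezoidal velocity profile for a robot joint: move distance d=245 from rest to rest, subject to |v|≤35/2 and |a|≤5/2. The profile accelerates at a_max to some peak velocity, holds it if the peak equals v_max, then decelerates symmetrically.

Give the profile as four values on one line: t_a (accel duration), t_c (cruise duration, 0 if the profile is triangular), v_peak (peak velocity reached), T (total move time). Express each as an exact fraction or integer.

v_max²/a_max = (35/2)²/(5/2) = 245/2
245 ≥ 245/2 → trapezoidal
t_a = (35/2)/(5/2) = 7; v_peak = 35/2
d_cruise = 245 − 245/2 = 245/2; t_c = (245/2)/(35/2) = 7
T = 2·7 + 7 = 21

t_a=7 t_c=7 v_peak=35/2 T=21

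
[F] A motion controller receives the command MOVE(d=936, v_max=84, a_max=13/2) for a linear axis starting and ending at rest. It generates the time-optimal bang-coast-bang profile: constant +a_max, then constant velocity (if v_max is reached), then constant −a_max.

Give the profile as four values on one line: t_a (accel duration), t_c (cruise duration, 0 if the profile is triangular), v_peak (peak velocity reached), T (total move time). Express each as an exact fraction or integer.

vₘ²/aₘ = 84²/(13/2) = 14112/13
936 < 14112/13 → triangular
v_peak = √(936·13/2) = √6084 = 78
t_a = 78/(13/2) = 12; t_c = 0
T = 2·12 = 24

t_a=12 t_c=0 v_peak=78 T=24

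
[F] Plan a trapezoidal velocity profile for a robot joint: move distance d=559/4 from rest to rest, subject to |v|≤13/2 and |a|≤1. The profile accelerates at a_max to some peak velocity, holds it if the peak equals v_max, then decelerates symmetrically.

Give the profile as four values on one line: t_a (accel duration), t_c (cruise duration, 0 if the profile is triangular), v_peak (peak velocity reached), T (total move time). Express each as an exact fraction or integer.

t_a=13/2 t_c=15 v_peak=13/2 T=28

v_max²/a_max = (13/2)²/1 = 169/4
559/4 ≥ 169/4 ⇒ cruise phase
t_a = (13/2)/1 = 13/2; v_peak = 13/2
d_cruise = 559/4 − 169/4 = 195/2; t_c = (195/2)/(13/2) = 15
T = 2·13/2 + 15 = 28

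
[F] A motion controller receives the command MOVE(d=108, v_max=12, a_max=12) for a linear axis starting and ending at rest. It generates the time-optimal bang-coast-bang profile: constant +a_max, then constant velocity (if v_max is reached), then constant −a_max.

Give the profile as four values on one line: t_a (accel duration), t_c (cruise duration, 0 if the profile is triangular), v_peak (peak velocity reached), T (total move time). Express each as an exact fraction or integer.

(v_max)²/a_max = 12²/12 = 12
108 ≥ 12 so v_max reached
t_a = 12/12 = 1; v_peak = 12
d_cruise = 108 − 12 = 96; t_c = 96/12 = 8
T = 2·1 + 8 = 10

t_a=1 t_c=8 v_peak=12 T=10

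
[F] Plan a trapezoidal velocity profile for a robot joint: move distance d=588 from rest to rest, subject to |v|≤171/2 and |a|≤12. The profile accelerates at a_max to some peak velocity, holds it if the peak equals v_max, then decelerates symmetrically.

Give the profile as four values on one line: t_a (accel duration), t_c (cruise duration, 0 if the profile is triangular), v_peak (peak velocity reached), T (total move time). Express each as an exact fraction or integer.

(v_max)²/a_max = (171/2)²/12 = 9747/16
588 < 9747/16 ⇒ no cruise
v_peak = √(588·12) = √7056 = 84
t_a = 84/12 = 7; t_c = 0
T = 2·7 = 14

t_a=7 t_c=0 v_peak=84 T=14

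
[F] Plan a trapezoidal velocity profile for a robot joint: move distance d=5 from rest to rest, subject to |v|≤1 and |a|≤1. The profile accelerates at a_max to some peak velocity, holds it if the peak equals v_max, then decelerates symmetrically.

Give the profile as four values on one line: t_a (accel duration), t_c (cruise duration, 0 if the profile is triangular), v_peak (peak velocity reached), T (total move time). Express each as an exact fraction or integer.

t_a=1 t_c=4 v_peak=1 T=6

(v_max)²/a_max = 1²/1 = 1
5 ≥ 1 ⇒ cruise phase
t_a = 1/1 = 1; v_peak = 1
d_cruise = 5 − 1 = 4; t_c = 4/1 = 4
T = 2·1 + 4 = 6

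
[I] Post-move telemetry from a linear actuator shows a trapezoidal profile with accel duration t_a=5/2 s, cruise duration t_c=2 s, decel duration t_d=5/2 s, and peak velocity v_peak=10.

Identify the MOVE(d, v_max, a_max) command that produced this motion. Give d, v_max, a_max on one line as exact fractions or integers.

a_max = 10/(5/2) = 4
d_a = ½·10·5/2 = 25/2; d_c = 10·2 = 20
d = 2·25/2 + 20 = 45
t_c = 2 > 0 ⇒ limit active, v_max = 10

d=45 v_max=10 a_max=4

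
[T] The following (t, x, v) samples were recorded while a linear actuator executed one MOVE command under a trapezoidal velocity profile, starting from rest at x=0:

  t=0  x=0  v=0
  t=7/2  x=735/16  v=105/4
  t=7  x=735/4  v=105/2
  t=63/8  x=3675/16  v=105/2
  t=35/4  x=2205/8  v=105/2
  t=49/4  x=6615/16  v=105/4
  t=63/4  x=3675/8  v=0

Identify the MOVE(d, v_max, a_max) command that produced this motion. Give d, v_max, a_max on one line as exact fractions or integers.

final state: t=63/4, x=3675/8, v=0 → d = 3675/8
a_max = (105/4−0)/(7/2−0) = 15/2
max v = 105/2 over t∈[7,35/4] → v_max = 105/2
check: 105/2·(7+7/4) = 3675/8 ✓

d=3675/8 v_max=105/2 a_max=15/2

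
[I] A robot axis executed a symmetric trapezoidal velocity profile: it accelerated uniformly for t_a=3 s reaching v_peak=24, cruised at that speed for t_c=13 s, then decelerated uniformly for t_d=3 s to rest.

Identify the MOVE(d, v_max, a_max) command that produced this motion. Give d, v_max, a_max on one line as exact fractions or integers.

a_max = 24/3 = 8
d_a = ½·24·3 = 36; d_c = 24·13 = 312
d = 2·36 + 312 = 384
t_c = 13 > 0 ⇒ limit active, v_max = 24

d=384 v_max=24 a_max=8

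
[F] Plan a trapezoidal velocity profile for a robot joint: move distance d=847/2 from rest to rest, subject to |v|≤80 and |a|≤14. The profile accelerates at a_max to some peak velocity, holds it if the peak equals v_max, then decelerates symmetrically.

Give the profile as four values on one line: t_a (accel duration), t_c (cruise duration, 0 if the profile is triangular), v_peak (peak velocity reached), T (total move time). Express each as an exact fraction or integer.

(v_max)²/a_max = 80²/14 = 3200/7
847/2 < 3200/7 so t_c = 0
v_peak = √(847/2·14) = √5929 = 77
t_a = 77/14 = 11/2; t_c = 0
T = 2·11/2 = 11

t_a=11/2 t_c=0 v_peak=77 T=11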